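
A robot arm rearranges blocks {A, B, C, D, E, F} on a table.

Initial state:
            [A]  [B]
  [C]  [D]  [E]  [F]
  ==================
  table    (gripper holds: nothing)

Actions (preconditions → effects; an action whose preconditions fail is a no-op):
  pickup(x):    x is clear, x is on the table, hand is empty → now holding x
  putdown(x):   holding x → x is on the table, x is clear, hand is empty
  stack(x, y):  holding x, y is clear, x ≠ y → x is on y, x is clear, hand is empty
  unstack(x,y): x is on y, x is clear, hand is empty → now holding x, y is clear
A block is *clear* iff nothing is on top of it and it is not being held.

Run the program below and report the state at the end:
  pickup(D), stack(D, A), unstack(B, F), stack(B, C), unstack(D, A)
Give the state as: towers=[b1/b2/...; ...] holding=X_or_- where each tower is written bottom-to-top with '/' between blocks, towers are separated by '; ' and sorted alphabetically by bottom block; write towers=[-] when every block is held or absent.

step 1 (pickup(D)): towers=[C; E/A; F/B] holding=D
step 2 (stack(D, A)): towers=[C; E/A/D; F/B] holding=-
step 3 (unstack(B, F)): towers=[C; E/A/D; F] holding=B
step 4 (stack(B, C)): towers=[C/B; E/A/D; F] holding=-
step 5 (unstack(D, A)): towers=[C/B; E/A; F] holding=D

towers=[C/B; E/A; F] holding=D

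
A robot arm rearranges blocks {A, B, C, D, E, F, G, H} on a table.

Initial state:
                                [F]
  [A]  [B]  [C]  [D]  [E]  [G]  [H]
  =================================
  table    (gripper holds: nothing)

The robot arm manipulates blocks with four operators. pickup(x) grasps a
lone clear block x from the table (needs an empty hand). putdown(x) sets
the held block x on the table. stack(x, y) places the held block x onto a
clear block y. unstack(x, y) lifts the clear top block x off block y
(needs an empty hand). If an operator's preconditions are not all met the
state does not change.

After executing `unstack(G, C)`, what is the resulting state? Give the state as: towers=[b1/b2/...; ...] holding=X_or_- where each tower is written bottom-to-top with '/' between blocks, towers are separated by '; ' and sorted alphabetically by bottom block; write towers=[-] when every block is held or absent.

before: towers=[A; B; C; D; E; G; H/F] holding=-
pre[unstack(G, C)]: on(G,C) ✗, clear(G) ✓, handempty ✓
on(G,C) unmet → unstack(G, C) is a no-op
after:  towers=[A; B; C; D; E; G; H/F] holding=-

towers=[A; B; C; D; E; G; H/F] holding=-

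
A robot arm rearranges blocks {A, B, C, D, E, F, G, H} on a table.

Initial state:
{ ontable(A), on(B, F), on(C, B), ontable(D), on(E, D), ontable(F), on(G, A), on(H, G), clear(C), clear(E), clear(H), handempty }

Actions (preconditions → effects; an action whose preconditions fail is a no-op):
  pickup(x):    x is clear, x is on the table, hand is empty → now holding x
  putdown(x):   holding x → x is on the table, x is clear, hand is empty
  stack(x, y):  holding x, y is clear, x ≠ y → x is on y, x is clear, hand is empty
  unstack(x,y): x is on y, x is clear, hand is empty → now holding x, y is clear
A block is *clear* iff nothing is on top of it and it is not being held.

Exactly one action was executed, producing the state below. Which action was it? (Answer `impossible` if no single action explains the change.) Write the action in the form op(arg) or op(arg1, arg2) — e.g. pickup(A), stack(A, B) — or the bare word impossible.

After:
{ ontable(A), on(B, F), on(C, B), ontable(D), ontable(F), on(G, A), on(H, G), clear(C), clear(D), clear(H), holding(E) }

unstack(E, D)

target: towers=[A/G/H; D; F/B/C] holding=E
     unstack(E, D) → towers=[A/G/H; D; F/B/C] holding=E  ← match
     unstack(H, G) → towers=[A/G; D/E; F/B/C] holding=H
     unstack(C, B) → towers=[A/G/H; D/E; F/B] holding=C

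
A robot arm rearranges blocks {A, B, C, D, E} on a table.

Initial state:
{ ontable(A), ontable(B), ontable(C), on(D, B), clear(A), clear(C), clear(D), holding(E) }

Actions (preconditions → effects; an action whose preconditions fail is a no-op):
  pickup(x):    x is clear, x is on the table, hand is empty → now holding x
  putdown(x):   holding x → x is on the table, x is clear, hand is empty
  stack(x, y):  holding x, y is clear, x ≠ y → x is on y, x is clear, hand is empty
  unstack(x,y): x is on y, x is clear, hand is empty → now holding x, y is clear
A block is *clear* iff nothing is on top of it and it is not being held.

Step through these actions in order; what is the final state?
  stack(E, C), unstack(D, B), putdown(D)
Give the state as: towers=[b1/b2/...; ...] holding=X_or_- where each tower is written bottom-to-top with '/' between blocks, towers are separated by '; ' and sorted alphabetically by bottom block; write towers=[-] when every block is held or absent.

towers=[A; B; C/E; D] holding=-

step 1 (stack(E, C)): towers=[A; B/D; C/E] holding=-
step 2 (unstack(D, B)): towers=[A; B; C/E] holding=D
step 3 (putdown(D)): towers=[A; B; C/E; D] holding=-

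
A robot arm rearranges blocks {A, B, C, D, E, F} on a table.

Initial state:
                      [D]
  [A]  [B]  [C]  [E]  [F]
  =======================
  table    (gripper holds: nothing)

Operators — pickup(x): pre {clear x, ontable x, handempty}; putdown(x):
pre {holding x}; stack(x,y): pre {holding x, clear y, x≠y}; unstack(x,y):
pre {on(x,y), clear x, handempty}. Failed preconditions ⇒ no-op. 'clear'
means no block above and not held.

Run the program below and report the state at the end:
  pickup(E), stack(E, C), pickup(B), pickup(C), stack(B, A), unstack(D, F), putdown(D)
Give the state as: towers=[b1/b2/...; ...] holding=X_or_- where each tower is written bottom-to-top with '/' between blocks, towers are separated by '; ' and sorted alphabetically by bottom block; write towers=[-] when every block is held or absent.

towers=[A/B; C/E; D; F] holding=-

step 1 (pickup(E)): towers=[A; B; C; F/D] holding=E
step 2 (stack(E, C)): towers=[A; B; C/E; F/D] holding=-
step 3 (pickup(B)): towers=[A; C/E; F/D] holding=B
step 4 (pickup(C)) [no-op]: towers=[A; C/E; F/D] holding=B
step 5 (stack(B, A)): towers=[A/B; C/E; F/D] holding=-
step 6 (unstack(D, F)): towers=[A/B; C/E; F] holding=D
step 7 (putdown(D)): towers=[A/B; C/E; D; F] holding=-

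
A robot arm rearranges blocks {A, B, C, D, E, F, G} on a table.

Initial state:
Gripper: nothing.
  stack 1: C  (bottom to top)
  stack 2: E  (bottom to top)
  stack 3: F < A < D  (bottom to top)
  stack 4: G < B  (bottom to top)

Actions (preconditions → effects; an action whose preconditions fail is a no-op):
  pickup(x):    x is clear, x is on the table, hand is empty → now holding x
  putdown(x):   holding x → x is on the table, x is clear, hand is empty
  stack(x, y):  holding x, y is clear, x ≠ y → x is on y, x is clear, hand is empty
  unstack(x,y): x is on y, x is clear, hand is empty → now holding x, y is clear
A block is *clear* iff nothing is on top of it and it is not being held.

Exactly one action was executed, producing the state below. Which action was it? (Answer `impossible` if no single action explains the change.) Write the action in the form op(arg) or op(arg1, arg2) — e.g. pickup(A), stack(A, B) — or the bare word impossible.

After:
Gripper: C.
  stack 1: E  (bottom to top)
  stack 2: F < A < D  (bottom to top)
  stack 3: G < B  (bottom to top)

target: towers=[E; F/A/D; G/B] holding=C
     unstack(B, G) → towers=[C; E; F/A/D; G] holding=B
     unstack(D, A) → towers=[C; E; F/A; G/B] holding=D
         pickup(E) → towers=[C; F/A/D; G/B] holding=E
         pickup(C) → towers=[E; F/A/D; G/B] holding=C  ← match

pickup(C)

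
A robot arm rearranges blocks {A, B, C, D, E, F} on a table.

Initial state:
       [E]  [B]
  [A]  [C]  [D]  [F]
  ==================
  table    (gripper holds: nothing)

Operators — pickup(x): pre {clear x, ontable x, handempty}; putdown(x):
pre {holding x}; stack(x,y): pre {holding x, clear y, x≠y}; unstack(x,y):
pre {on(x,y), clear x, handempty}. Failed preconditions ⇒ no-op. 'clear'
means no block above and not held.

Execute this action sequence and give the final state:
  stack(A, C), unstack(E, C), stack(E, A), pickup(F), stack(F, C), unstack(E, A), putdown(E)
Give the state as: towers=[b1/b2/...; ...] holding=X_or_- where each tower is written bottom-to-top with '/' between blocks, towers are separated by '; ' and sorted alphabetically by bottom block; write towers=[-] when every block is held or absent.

step 1 (stack(A, C)) [no-op]: towers=[A; C/E; D/B; F] holding=-
step 2 (unstack(E, C)): towers=[A; C; D/B; F] holding=E
step 3 (stack(E, A)): towers=[A/E; C; D/B; F] holding=-
step 4 (pickup(F)): towers=[A/E; C; D/B] holding=F
step 5 (stack(F, C)): towers=[A/E; C/F; D/B] holding=-
step 6 (unstack(E, A)): towers=[A; C/F; D/B] holding=E
step 7 (putdown(E)): towers=[A; C/F; D/B; E] holding=-

towers=[A; C/F; D/B; E] holding=-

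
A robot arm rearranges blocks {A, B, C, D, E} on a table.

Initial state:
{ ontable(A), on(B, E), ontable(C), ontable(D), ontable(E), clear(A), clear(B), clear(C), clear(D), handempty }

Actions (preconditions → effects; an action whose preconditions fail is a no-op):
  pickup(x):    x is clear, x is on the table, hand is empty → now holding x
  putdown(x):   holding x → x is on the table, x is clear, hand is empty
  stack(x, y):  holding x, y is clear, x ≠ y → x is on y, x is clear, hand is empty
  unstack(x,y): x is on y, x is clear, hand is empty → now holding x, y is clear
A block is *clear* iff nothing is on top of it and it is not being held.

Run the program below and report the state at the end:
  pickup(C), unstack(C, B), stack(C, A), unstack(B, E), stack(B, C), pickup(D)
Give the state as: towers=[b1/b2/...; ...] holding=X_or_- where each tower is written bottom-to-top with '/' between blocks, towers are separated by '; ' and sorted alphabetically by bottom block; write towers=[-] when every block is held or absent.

step 1 (pickup(C)): towers=[A; D; E/B] holding=C
step 2 (unstack(C, B)) [no-op]: towers=[A; D; E/B] holding=C
step 3 (stack(C, A)): towers=[A/C; D; E/B] holding=-
step 4 (unstack(B, E)): towers=[A/C; D; E] holding=B
step 5 (stack(B, C)): towers=[A/C/B; D; E] holding=-
step 6 (pickup(D)): towers=[A/C/B; E] holding=D

towers=[A/C/B; E] holding=D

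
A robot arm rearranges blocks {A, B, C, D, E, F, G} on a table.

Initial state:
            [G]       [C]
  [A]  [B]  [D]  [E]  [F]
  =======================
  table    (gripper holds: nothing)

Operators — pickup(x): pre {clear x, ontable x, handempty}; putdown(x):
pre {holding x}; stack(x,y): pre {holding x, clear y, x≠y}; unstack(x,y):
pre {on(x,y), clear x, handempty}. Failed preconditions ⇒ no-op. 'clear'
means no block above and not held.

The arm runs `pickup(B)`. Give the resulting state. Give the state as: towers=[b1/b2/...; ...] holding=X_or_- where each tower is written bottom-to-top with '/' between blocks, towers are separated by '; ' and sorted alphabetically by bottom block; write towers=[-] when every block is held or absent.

before: towers=[A; B; D/G; E; F/C] holding=-
pre[pickup(B)]: clear(B) yes, ontable(B) yes, handempty yes
all met → apply pickup(B)
after:  towers=[A; D/G; E; F/C] holding=B

towers=[A; D/G; E; F/C] holding=B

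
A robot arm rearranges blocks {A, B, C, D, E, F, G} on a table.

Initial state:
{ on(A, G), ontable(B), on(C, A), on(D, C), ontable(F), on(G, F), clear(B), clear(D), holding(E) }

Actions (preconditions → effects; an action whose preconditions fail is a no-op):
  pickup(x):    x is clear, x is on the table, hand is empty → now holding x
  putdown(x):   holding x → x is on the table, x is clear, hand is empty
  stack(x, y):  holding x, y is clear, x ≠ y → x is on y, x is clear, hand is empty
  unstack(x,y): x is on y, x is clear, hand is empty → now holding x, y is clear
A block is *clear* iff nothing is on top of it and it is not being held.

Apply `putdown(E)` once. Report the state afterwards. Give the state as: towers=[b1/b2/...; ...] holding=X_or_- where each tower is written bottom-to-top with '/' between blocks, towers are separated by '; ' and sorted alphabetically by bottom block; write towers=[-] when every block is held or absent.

before: towers=[B; F/G/A/C/D] holding=E
pre[putdown(E)]: holding(E) ✓
all met → apply putdown(E)
after:  towers=[B; E; F/G/A/C/D] holding=-

towers=[B; E; F/G/A/C/D] holding=-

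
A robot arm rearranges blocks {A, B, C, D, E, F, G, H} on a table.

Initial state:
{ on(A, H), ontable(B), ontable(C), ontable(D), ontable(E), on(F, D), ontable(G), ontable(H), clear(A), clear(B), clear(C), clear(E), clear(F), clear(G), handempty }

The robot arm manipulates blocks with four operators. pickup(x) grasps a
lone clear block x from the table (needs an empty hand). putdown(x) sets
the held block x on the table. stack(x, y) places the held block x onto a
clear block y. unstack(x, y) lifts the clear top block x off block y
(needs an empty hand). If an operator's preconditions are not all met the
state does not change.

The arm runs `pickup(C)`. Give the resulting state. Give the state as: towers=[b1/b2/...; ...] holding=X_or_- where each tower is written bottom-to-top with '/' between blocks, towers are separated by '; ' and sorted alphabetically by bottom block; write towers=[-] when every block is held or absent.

before: towers=[B; C; D/F; E; G; H/A] holding=-
pre[pickup(C)]: clear(C) ✓, ontable(C) ✓, handempty ✓
all met → apply pickup(C)
after:  towers=[B; D/F; E; G; H/A] holding=C

towers=[B; D/F; E; G; H/A] holding=C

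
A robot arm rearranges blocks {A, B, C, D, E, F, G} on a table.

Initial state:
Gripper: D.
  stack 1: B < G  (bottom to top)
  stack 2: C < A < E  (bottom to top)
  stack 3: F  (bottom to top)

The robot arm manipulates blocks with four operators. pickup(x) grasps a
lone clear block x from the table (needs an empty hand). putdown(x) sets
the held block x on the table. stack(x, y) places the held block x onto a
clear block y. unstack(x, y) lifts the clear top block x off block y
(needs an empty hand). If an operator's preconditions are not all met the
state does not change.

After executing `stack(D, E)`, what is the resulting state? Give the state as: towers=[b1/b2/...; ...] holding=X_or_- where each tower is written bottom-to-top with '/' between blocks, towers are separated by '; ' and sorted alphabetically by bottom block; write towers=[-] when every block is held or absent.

towers=[B/G; C/A/E/D; F] holding=-

before: towers=[B/G; C/A/E; F] holding=D
pre[stack(D, E)]: holding(D) ok, clear(E) ok, D≠E ok
all met → apply stack(D, E)
after:  towers=[B/G; C/A/E/D; F] holding=-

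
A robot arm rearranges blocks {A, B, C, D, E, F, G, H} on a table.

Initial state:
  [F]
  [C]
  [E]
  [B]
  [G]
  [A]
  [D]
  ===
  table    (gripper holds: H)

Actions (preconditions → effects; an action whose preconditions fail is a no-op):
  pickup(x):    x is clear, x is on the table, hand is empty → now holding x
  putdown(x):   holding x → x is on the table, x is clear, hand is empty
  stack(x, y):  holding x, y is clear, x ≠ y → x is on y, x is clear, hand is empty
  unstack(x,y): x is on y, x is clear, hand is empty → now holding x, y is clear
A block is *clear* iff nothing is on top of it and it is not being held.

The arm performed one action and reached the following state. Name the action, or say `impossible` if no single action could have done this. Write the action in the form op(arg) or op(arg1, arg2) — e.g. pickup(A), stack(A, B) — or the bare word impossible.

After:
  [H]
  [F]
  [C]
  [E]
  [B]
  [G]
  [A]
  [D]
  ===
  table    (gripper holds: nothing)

target: towers=[D/A/G/B/E/C/F/H] holding=-
        putdown(H) → towers=[D/A/G/B/E/C/F; H] holding=-
       stack(H, F) → towers=[D/A/G/B/E/C/F/H] holding=-  ← match

stack(H, F)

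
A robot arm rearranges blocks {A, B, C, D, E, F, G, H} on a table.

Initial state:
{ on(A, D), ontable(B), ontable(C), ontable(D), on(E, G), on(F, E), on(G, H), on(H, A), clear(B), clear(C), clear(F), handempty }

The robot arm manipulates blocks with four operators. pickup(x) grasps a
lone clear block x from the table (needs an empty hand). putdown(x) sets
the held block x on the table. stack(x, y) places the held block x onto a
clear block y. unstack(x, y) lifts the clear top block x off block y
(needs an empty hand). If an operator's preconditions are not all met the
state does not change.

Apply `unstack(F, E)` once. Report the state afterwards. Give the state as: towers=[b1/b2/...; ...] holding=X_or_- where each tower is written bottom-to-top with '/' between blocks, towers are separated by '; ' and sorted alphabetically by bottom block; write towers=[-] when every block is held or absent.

before: towers=[B; C; D/A/H/G/E/F] holding=-
pre[unstack(F, E)]: on(F,E) ✓, clear(F) ✓, handempty ✓
all met → apply unstack(F, E)
after:  towers=[B; C; D/A/H/G/E] holding=F

towers=[B; C; D/A/H/G/E] holding=F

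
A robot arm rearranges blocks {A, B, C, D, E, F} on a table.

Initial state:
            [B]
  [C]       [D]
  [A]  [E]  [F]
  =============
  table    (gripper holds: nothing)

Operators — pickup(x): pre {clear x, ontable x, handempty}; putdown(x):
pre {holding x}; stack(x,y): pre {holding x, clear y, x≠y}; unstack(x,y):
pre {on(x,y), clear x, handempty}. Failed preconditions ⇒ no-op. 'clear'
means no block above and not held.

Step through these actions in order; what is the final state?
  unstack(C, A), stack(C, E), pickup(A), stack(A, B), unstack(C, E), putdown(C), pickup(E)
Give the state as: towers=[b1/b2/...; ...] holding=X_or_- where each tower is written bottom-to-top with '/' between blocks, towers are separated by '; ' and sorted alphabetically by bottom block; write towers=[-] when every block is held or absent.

step 1 (unstack(C, A)): towers=[A; E; F/D/B] holding=C
step 2 (stack(C, E)): towers=[A; E/C; F/D/B] holding=-
step 3 (pickup(A)): towers=[E/C; F/D/B] holding=A
step 4 (stack(A, B)): towers=[E/C; F/D/B/A] holding=-
step 5 (unstack(C, E)): towers=[E; F/D/B/A] holding=C
step 6 (putdown(C)): towers=[C; E; F/D/B/A] holding=-
step 7 (pickup(E)): towers=[C; F/D/B/A] holding=E

towers=[C; F/D/B/A] holding=E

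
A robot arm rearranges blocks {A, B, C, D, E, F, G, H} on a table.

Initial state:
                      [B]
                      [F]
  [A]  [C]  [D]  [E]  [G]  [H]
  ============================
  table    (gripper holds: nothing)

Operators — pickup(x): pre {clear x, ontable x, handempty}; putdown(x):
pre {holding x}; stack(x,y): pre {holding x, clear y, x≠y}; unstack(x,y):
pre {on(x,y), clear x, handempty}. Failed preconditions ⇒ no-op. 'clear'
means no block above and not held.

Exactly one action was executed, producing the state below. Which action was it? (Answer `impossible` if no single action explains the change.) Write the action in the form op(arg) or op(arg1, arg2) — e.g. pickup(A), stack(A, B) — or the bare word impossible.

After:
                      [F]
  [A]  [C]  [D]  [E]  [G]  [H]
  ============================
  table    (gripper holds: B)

target: towers=[A; C; D; E; G/F; H] holding=B
         pickup(A) → towers=[C; D; E; G/F/B; H] holding=A
         pickup(E) → towers=[A; C; D; G/F/B; H] holding=E
         pickup(H) → towers=[A; C; D; E; G/F/B] holding=H
     unstack(B, F) → towers=[A; C; D; E; G/F; H] holding=B  ← match
         pickup(D) → towers=[A; C; E; G/F/B; H] holding=D
         pickup(C) → towers=[A; D; E; G/F/B; H] holding=C

unstack(B, F)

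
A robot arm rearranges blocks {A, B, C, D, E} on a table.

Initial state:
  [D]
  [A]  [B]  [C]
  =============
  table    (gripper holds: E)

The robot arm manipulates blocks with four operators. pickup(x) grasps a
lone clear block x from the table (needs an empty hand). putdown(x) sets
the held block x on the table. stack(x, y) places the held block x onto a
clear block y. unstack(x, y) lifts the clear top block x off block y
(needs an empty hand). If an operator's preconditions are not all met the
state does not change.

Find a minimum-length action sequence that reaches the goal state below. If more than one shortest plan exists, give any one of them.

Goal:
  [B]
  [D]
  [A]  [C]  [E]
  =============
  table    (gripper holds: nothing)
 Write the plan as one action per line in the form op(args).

putdown(E)
pickup(B)
stack(B, D)

step 1 (putdown(E)): towers=[A/D; B; C; E] holding=-
step 2 (pickup(B)): towers=[A/D; C; E] holding=B
step 3 (stack(B, D)): towers=[A/D/B; C; E] holding=-
goal check: towers=[A/D/B; C; E] holding=- — reached (length 3, optimal by BFS)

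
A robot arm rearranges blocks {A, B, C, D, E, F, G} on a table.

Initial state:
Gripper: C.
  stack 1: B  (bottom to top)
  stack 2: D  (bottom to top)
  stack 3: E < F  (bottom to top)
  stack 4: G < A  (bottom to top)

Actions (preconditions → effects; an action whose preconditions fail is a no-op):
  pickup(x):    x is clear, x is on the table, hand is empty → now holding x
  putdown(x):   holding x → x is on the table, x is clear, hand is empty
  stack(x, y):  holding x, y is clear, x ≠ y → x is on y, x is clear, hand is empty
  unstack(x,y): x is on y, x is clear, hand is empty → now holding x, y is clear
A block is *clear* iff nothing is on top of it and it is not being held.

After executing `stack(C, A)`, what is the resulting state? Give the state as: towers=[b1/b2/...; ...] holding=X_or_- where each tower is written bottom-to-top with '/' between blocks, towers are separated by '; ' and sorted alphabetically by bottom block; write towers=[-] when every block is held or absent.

towers=[B; D; E/F; G/A/C] holding=-

before: towers=[B; D; E/F; G/A] holding=C
pre[stack(C, A)]: holding(C) ✓, clear(A) ✓, C≠A ✓
all met → apply stack(C, A)
after:  towers=[B; D; E/F; G/A/C] holding=-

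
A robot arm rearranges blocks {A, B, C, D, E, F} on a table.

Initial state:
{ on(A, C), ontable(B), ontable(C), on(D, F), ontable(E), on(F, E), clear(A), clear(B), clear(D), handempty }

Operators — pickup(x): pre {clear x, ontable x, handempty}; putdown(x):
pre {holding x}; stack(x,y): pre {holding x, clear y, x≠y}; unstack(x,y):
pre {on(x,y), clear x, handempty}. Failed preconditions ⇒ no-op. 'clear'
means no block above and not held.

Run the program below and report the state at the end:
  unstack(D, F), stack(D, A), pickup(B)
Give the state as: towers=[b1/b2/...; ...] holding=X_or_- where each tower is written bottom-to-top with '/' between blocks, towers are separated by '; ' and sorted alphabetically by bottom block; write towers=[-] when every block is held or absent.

towers=[C/A/D; E/F] holding=B

step 1 (unstack(D, F)): towers=[B; C/A; E/F] holding=D
step 2 (stack(D, A)): towers=[B; C/A/D; E/F] holding=-
step 3 (pickup(B)): towers=[C/A/D; E/F] holding=B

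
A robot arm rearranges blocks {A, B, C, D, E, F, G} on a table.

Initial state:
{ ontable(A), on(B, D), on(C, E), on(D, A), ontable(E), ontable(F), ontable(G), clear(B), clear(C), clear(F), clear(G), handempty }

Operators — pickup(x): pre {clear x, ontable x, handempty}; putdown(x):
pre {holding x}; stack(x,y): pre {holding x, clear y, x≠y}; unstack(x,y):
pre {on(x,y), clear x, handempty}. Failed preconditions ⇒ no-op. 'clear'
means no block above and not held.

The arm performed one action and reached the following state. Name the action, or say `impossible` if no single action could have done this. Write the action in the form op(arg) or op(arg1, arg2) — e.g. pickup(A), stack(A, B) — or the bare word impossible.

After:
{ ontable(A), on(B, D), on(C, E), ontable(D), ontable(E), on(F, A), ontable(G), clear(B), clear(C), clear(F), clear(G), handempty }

target: towers=[A/F; D/B; E/C; G] holding=-
     unstack(B, D) → towers=[A/D; E/C; F; G] holding=B
         pickup(F) → towers=[A/D/B; E/C; G] holding=F
         pickup(G) → towers=[A/D/B; E/C; F] holding=G
     unstack(C, E) → towers=[A/D/B; E; F; G] holding=C
none of the 4 applicable actions match → impossible

impossible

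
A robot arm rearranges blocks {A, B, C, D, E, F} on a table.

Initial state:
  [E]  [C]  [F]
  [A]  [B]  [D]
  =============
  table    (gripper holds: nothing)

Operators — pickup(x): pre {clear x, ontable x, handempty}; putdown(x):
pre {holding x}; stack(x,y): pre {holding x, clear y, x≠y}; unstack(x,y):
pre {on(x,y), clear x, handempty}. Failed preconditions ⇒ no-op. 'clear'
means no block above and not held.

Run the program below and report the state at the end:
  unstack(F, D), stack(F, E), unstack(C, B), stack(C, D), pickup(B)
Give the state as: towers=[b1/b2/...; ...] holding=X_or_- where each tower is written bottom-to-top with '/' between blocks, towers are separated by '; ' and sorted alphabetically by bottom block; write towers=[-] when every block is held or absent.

step 1 (unstack(F, D)): towers=[A/E; B/C; D] holding=F
step 2 (stack(F, E)): towers=[A/E/F; B/C; D] holding=-
step 3 (unstack(C, B)): towers=[A/E/F; B; D] holding=C
step 4 (stack(C, D)): towers=[A/E/F; B; D/C] holding=-
step 5 (pickup(B)): towers=[A/E/F; D/C] holding=B

towers=[A/E/F; D/C] holding=B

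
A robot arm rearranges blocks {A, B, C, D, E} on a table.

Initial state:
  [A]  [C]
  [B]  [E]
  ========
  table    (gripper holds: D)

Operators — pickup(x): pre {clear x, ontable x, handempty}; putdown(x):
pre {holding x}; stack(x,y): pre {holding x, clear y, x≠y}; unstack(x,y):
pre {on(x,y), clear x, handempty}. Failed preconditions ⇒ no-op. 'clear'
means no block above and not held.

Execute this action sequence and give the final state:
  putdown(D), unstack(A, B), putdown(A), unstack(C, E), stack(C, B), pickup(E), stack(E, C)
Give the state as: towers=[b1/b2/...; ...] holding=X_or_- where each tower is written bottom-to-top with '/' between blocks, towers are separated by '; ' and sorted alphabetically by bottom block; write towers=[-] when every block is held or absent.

towers=[A; B/C/E; D] holding=-

step 1 (putdown(D)): towers=[B/A; D; E/C] holding=-
step 2 (unstack(A, B)): towers=[B; D; E/C] holding=A
step 3 (putdown(A)): towers=[A; B; D; E/C] holding=-
step 4 (unstack(C, E)): towers=[A; B; D; E] holding=C
step 5 (stack(C, B)): towers=[A; B/C; D; E] holding=-
step 6 (pickup(E)): towers=[A; B/C; D] holding=E
step 7 (stack(E, C)): towers=[A; B/C/E; D] holding=-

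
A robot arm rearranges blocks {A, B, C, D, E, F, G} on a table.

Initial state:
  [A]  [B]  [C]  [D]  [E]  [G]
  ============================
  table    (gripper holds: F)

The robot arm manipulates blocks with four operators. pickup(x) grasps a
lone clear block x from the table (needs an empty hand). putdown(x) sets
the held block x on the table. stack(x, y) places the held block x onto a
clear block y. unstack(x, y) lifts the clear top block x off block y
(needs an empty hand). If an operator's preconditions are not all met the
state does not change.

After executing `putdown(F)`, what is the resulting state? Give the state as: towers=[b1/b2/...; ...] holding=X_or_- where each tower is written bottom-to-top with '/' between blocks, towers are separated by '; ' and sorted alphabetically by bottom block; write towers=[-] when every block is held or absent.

before: towers=[A; B; C; D; E; G] holding=F
pre[putdown(F)]: holding(F) ok
all met → apply putdown(F)
after:  towers=[A; B; C; D; E; F; G] holding=-

towers=[A; B; C; D; E; F; G] holding=-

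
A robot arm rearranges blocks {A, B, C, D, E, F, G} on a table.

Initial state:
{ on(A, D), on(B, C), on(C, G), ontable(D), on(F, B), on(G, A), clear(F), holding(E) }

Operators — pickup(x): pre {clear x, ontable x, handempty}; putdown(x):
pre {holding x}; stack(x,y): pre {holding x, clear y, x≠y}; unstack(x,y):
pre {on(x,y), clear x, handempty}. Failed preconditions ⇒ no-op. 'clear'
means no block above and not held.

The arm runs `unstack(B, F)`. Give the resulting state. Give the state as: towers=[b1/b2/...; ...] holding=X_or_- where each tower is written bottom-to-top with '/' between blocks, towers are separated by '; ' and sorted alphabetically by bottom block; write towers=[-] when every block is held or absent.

towers=[D/A/G/C/B/F] holding=E

before: towers=[D/A/G/C/B/F] holding=E
pre[unstack(B, F)]: on(B,F) ✗, clear(B) ✗, handempty ✗
on(B,F), clear(B), handempty unmet → unstack(B, F) is a no-op
after:  towers=[D/A/G/C/B/F] holding=E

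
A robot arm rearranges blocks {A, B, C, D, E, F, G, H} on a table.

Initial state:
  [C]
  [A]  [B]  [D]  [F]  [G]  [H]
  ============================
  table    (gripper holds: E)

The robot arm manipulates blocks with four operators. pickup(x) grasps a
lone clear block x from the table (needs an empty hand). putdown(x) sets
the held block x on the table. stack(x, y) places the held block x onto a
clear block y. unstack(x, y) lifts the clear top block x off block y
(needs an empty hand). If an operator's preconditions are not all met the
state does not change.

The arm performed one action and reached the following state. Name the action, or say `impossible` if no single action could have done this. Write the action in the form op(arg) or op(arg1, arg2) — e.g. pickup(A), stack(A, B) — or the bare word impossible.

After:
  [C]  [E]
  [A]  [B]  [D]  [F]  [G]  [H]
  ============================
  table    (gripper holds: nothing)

target: towers=[A/C; B/E; D; F; G; H] holding=-
        putdown(E) → towers=[A/C; B; D; E; F; G; H] holding=-
       stack(E, G) → towers=[A/C; B; D; F; G/E; H] holding=-
       stack(E, H) → towers=[A/C; B; D; F; G; H/E] holding=-
       stack(E, B) → towers=[A/C; B/E; D; F; G; H] holding=-  ← match
       stack(E, F) → towers=[A/C; B; D; F/E; G; H] holding=-
       stack(E, D) → towers=[A/C; B; D/E; F; G; H] holding=-
       stack(E, C) → towers=[A/C/E; B; D; F; G; H] holding=-

stack(E, B)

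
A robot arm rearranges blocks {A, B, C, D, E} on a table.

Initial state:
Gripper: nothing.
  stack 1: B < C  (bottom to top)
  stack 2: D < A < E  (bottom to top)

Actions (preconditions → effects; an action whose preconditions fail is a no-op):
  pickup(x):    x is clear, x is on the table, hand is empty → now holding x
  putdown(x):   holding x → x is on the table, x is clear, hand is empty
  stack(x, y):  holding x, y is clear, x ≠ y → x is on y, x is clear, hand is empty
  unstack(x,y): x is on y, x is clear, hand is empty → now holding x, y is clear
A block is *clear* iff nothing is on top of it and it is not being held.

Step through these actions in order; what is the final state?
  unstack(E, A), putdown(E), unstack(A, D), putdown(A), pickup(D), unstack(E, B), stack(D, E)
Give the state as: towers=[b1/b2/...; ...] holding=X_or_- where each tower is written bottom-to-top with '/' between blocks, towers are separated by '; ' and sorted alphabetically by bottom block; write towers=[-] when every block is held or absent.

towers=[A; B/C; E/D] holding=-

step 1 (unstack(E, A)): towers=[B/C; D/A] holding=E
step 2 (putdown(E)): towers=[B/C; D/A; E] holding=-
step 3 (unstack(A, D)): towers=[B/C; D; E] holding=A
step 4 (putdown(A)): towers=[A; B/C; D; E] holding=-
step 5 (pickup(D)): towers=[A; B/C; E] holding=D
step 6 (unstack(E, B)) [no-op]: towers=[A; B/C; E] holding=D
step 7 (stack(D, E)): towers=[A; B/C; E/D] holding=-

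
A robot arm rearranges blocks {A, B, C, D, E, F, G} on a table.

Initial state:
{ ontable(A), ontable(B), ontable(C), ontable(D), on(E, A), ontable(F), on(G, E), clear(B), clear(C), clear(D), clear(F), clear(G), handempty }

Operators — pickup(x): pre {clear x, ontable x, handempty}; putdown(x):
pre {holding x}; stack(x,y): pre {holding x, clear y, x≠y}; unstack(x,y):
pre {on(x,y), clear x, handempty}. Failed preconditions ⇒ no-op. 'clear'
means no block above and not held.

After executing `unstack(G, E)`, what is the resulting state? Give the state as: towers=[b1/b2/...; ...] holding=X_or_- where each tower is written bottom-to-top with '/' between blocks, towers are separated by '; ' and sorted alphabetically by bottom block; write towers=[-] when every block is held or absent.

before: towers=[A/E/G; B; C; D; F] holding=-
pre[unstack(G, E)]: on(G,E) ✓, clear(G) ✓, handempty ✓
all met → apply unstack(G, E)
after:  towers=[A/E; B; C; D; F] holding=G

towers=[A/E; B; C; D; F] holding=G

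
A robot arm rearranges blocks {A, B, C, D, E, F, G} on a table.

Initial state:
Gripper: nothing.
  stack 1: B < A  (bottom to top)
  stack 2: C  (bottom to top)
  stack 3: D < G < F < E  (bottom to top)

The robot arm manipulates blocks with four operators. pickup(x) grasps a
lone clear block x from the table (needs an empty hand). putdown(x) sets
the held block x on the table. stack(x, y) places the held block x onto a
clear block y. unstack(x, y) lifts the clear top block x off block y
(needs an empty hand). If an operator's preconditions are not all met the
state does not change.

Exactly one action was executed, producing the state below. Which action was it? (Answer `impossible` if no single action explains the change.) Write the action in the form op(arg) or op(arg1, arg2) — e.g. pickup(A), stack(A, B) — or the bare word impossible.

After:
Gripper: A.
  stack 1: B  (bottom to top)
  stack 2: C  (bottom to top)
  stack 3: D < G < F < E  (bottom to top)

unstack(A, B)

target: towers=[B; C; D/G/F/E] holding=A
     unstack(A, B) → towers=[B; C; D/G/F/E] holding=A  ← match
     unstack(E, F) → towers=[B/A; C; D/G/F] holding=E
         pickup(C) → towers=[B/A; D/G/F/E] holding=C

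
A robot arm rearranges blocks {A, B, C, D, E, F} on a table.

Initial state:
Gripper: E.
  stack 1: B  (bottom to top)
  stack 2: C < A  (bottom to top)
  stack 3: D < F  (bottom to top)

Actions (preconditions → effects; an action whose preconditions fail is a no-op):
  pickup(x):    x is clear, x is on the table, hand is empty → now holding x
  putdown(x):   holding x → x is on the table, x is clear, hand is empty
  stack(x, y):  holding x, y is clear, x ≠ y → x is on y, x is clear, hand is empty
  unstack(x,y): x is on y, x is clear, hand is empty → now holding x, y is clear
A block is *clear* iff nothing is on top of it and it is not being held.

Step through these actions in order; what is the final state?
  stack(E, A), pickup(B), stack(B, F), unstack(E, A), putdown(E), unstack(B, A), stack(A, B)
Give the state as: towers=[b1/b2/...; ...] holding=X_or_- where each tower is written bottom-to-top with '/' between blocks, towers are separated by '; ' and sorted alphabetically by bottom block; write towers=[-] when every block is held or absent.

towers=[C/A; D/F/B; E] holding=-

step 1 (stack(E, A)): towers=[B; C/A/E; D/F] holding=-
step 2 (pickup(B)): towers=[C/A/E; D/F] holding=B
step 3 (stack(B, F)): towers=[C/A/E; D/F/B] holding=-
step 4 (unstack(E, A)): towers=[C/A; D/F/B] holding=E
step 5 (putdown(E)): towers=[C/A; D/F/B; E] holding=-
step 6 (unstack(B, A)) [no-op]: towers=[C/A; D/F/B; E] holding=-
step 7 (stack(A, B)) [no-op]: towers=[C/A; D/F/B; E] holding=-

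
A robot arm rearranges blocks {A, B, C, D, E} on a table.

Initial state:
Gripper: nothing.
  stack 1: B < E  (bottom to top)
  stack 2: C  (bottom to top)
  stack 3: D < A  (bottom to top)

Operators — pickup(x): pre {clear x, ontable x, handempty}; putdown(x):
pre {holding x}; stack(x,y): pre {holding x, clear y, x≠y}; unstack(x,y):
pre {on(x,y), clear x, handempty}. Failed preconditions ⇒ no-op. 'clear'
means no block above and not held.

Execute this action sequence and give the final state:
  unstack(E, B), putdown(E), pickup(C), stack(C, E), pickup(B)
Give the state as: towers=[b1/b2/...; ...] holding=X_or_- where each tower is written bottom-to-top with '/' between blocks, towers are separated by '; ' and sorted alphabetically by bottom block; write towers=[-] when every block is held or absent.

towers=[D/A; E/C] holding=B

step 1 (unstack(E, B)): towers=[B; C; D/A] holding=E
step 2 (putdown(E)): towers=[B; C; D/A; E] holding=-
step 3 (pickup(C)): towers=[B; D/A; E] holding=C
step 4 (stack(C, E)): towers=[B; D/A; E/C] holding=-
step 5 (pickup(B)): towers=[D/A; E/C] holding=B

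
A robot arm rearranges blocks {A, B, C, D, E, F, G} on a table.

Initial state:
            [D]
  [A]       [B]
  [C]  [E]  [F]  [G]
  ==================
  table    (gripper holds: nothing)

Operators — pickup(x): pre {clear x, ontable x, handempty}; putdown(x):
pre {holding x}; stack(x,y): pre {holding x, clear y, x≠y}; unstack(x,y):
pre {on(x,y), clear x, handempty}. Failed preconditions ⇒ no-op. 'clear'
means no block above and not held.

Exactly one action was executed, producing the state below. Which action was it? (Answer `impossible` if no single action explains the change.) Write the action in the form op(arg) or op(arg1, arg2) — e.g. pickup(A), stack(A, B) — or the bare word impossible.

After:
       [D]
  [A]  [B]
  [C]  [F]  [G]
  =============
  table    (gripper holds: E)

pickup(E)

target: towers=[C/A; F/B/D; G] holding=E
         pickup(G) → towers=[C/A; E; F/B/D] holding=G
     unstack(D, B) → towers=[C/A; E; F/B; G] holding=D
     unstack(A, C) → towers=[C; E; F/B/D; G] holding=A
         pickup(E) → towers=[C/A; F/B/D; G] holding=E  ← match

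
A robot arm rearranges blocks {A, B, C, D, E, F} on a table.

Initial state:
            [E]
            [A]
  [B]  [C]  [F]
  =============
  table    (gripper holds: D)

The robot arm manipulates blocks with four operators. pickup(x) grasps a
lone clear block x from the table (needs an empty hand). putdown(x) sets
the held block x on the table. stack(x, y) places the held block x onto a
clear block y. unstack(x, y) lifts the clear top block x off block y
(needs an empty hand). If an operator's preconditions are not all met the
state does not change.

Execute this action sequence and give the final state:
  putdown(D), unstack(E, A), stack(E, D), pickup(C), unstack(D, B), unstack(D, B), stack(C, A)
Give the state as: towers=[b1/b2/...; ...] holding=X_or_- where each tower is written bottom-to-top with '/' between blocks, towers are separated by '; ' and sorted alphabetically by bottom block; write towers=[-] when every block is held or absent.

towers=[B; D/E; F/A/C] holding=-

step 1 (putdown(D)): towers=[B; C; D; F/A/E] holding=-
step 2 (unstack(E, A)): towers=[B; C; D; F/A] holding=E
step 3 (stack(E, D)): towers=[B; C; D/E; F/A] holding=-
step 4 (pickup(C)): towers=[B; D/E; F/A] holding=C
step 5 (unstack(D, B)) [no-op]: towers=[B; D/E; F/A] holding=C
step 6 (unstack(D, B)) [no-op]: towers=[B; D/E; F/A] holding=C
step 7 (stack(C, A)): towers=[B; D/E; F/A/C] holding=-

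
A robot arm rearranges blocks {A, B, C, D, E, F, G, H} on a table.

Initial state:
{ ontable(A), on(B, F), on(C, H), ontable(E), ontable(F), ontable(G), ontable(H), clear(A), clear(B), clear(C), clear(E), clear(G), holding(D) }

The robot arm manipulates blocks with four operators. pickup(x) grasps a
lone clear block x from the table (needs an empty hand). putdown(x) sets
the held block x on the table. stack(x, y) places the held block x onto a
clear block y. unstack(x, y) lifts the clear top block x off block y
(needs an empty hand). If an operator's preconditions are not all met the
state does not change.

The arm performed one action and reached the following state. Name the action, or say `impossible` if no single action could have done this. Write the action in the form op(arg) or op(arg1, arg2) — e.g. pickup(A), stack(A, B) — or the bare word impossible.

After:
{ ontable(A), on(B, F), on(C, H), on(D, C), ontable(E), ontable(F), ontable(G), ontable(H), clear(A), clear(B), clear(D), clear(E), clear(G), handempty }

target: towers=[A; E; F/B; G; H/C/D] holding=-
        putdown(D) → towers=[A; D; E; F/B; G; H/C] holding=-
       stack(D, G) → towers=[A; E; F/B; G/D; H/C] holding=-
       stack(D, A) → towers=[A/D; E; F/B; G; H/C] holding=-
       stack(D, E) → towers=[A; E/D; F/B; G; H/C] holding=-
       stack(D, B) → towers=[A; E; F/B/D; G; H/C] holding=-
       stack(D, C) → towers=[A; E; F/B; G; H/C/D] holding=-  ← match

stack(D, C)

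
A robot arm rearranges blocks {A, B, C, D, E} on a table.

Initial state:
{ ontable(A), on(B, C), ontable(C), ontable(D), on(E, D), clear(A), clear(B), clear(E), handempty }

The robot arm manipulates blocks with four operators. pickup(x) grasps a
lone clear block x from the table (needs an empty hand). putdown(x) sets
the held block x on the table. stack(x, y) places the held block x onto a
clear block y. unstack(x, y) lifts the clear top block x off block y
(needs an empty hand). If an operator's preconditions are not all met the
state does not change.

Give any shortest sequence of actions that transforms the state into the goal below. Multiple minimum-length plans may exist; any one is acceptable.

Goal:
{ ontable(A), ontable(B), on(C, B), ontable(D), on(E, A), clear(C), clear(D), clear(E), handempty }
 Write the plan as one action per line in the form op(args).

step 1 (unstack(B, C)): towers=[A; C; D/E] holding=B
step 2 (putdown(B)): towers=[A; B; C; D/E] holding=-
step 3 (unstack(E, D)): towers=[A; B; C; D] holding=E
step 4 (stack(E, A)): towers=[A/E; B; C; D] holding=-
step 5 (pickup(C)): towers=[A/E; B; D] holding=C
step 6 (stack(C, B)): towers=[A/E; B/C; D] holding=-
goal check: towers=[A/E; B/C; D] holding=- — reached (length 6, optimal by BFS)

unstack(B, C)
putdown(B)
unstack(E, D)
stack(E, A)
pickup(C)
stack(C, B)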